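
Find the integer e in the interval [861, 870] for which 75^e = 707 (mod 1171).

864

Compute 75^861 mod 1171 = 887, then multiply by 75 repeatedly:
  75^861=887  75^862=949  75^863=915  75^864=707
Found 707 at exponent 864.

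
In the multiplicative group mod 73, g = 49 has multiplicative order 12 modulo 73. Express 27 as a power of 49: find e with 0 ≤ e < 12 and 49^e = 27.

9

Successive powers of 49 modulo 73:
  49^0=1  49^1=49  49^2=65  49^3=46  49^4=64  49^5=70
  49^6=72  49^7=24  49^8=8  49^9=27
So 49^9 ≡ 27 (mod 73), giving e = 9.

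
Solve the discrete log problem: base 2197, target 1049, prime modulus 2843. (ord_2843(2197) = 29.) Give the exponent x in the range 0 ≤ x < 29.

Successive powers of 2197 modulo 2843:
  2197^0=1  2197^1=2197  2197^2=2238  2197^3=1339  2197^4=2121  2197^5=160
  2197^6=1831  2197^7=2705  2197^8=1015  2197^9=1043  2197^10=13  2197^11=131
  2197^12=664  2197^13=349  2197^14=1986  2197^15=2080  2197^16=1059  2197^17=1049
So 2197^17 ≡ 1049 (mod 2843), giving x = 17.

17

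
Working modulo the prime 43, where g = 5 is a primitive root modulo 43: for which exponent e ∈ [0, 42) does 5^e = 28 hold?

17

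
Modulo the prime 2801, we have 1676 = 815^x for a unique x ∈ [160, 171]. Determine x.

Compute 815^160 mod 2801 = 1246, then multiply by 815 repeatedly:
  815^160=1246  815^161=1528  815^162=1676
Found 1676 at exponent 162.

162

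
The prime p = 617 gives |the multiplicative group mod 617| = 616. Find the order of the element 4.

The order of 4 must divide p − 1 = 616 = 2^3 · 7 · 11.
Divisors: 1, 2, 4, 7, 8, 11, 14, 22, 28, 44, 56, 77, 88, 154, 308, 616.
Check each in increasing order: 4^1 ≡ 4;  4^2 ≡ 16;  4^4 ≡ 256;  4^7 ≡ 342;  4^8 ≡ 134;  4^11 ≡ 555;  4^14 ≡ 351;  4^22 ≡ 142;  4^28 ≡ 418;  4^44 ≡ 420;  4^56 ≡ 113;  4^77 ≡ 1.
Smallest exponent giving 1 is 77.

77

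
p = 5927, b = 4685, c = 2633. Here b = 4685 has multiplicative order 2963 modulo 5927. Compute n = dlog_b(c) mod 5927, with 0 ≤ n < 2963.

Baby-step giant-step with m = ceil(sqrt(2963)) = 55.
Baby table (4685^j mod 5927 for j=0..54):
  0:1  1:4685  2:1544  3:2700  4:1282  5:2119  6:5717  7:32
  8:1745  9:1992  10:3422  11:5462  12:2611  13:5134  14:1024  15:2497
  16:4474  17:2818  18:2901  19:574  20:4259  21:3133  22:2853  23:920
  24:1271  25:3927  26:587  27:5894  28:5424  29:2391  30:5732  31:5110
  32:1197  33:1003  34:4871  35:1685  36:5388  37:5614  38:3491  39:2742
  40:2461  41:1770  42:577  43:533  44:1838  45:5026  46:4766  47:1701
  48:3297  49:683  50:5202  51:5473  52:803  53:4337  54:1089
Giant step factor: 4685^(-55) ≡ 5230 (mod 5927).
Scan 2633·5230^i mod 5927 for i = 0, 1, …:
  i=0: 2633   i=1: 2169   i=2: 5519   i=3: 5807
  i=4: 662   i=5: 892   i=6: 611   i=7: 877
  i=8: 5139   i=9: 3952     …   i=28: 5054
  i=29: 3927
Match at i=29, j=25: n = 29·55 + 25 = 1620.

1620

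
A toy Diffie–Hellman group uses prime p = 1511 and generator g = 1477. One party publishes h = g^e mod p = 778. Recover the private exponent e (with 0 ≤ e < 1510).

Baby-step giant-step with m = ceil(sqrt(1510)) = 39.
Baby table (1477^j mod 1511 for j=0..38):
  0:1  1:1477  2:1156  3:1493  4:612  5:346  6:324  7:1072
  8:1327  9:212  10:347  11:290  12:717  13:1309  14:824  15:693
  16:614  17:278  18:1125  19:1036  20:1040  21:904  22:995  23:923
  24:349  25:222  26:7  27:1273  28:537  29:1385  30:1262  31:911
  32:757  33:1460  34:223  35:1484  36:918  37:519  38:486
Giant step factor: 1477^(-39) ≡ 1106 (mod 1511).
Scan 778·1106^i mod 1511 for i = 0, 1, …:
  i=0: 778   i=1: 709   i=2: 1456   i=3: 1121
  i=4: 806   i=5: 1457   i=6: 716   i=7: 132
  i=8: 936   i=9: 181     …   i=36: 380
  i=37: 222
Match at i=37, j=25: e = 37·39 + 25 = 1468.

1468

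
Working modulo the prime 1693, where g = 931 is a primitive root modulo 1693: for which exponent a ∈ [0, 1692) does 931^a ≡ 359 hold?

843

Baby-step giant-step with m = ceil(sqrt(1692)) = 42.
Baby table (931^j mod 1693 for j=0..41):
  0:1  1:931  2:1638  3:1278  4:1332  5:816  6:1232  7:831
  8:1653  9:6  10:507  11:1363  12:896  13:1220  14:1510  15:620
  16:1600  17:1453  18:36  19:1349  20:1406  21:297  22:548  23:595
  24:334  25:1135  26:253  27:216  28:1322  29:1664  30:89  31:1595
  32:184  33:311  34:38  35:1518  36:1296  37:1160  38:1519  39:534
  40:1105  41:1104
Giant step factor: 931^(-42) ≡ 1556 (mod 1693).
Scan 359·1556^i mod 1693 for i = 0, 1, …:
  i=0: 359   i=1: 1607   i=2: 1624   i=3: 988
  i=4: 84   i=5: 343   i=6: 413   i=7: 981
  i=8: 1043   i=9: 1014     …   i=19: 1004
  i=20: 1278
Match at i=20, j=3: a = 20·42 + 3 = 843.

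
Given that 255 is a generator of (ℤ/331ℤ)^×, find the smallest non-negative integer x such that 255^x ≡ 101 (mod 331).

67

Baby-step giant-step with m = ceil(sqrt(330)) = 19.
Baby table (255^j mod 331 for j=0..18):
  0:1  1:255  2:149  3:261  4:24  5:162  6:266  7:306
  8:245  9:247  10:95  11:62  12:253  13:301  14:294  15:164
  16:114  17:273  18:105
Giant step factor: 255^(-19) ≡ 285 (mod 331).
Scan 101·285^i mod 331 for i = 0, 1, …:
  i=0: 101   i=1: 319   i=2: 221   i=3: 95
Match at i=3, j=10: x = 3·19 + 10 = 67.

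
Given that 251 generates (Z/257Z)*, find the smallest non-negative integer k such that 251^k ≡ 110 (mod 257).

155

Baby-step giant-step with m = ceil(sqrt(256)) = 16.
Baby table (251^j mod 257 for j=0..15):
  0:1  1:251  2:36  3:41  4:11  5:191  6:139  7:194
  8:121  9:45  10:244  11:78  12:46  13:238  14:114  15:87
Giant step factor: 251^(-16) ≡ 32 (mod 257).
Scan 110·32^i mod 257 for i = 0, 1, …:
  i=0: 110   i=1: 179   i=2: 74   i=3: 55
  i=4: 218   i=5: 37   i=6: 156   i=7: 109
  i=8: 147   i=9: 78
Match at i=9, j=11: k = 9·16 + 11 = 155.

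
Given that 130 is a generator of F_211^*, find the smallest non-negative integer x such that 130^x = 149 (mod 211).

113

Baby-step giant-step with m = ceil(sqrt(210)) = 15.
Baby table (130^j mod 211 for j=0..14):
  0:1  1:130  2:20  3:68  4:189  5:94  6:193  7:192
  8:62  9:42  10:185  11:207  12:113  13:131  14:150
Giant step factor: 130^(-15) ≡ 12 (mod 211).
Scan 149·12^i mod 211 for i = 0, 1, …:
  i=0: 149   i=1: 100   i=2: 145   i=3: 52
  i=4: 202   i=5: 103   i=6: 181   i=7: 62
Match at i=7, j=8: x = 7·15 + 8 = 113.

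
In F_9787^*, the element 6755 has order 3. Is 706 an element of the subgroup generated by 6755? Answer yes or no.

706 ∈ ⟨6755⟩ iff 706^3 ≡ 1 (mod 9787), since |⟨6755⟩| = 3.
706^3 mod 9787 = 4231.
Since 4231 ≠ 1, 706 does not lie in the subgroup.

no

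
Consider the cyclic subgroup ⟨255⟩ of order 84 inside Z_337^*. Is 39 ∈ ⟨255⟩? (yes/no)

39 ∈ ⟨255⟩ iff 39^84 ≡ 1 (mod 337), since |⟨255⟩| = 84.
39^84 mod 337 = 336.
Since 336 ≠ 1, 39 does not lie in the subgroup.

no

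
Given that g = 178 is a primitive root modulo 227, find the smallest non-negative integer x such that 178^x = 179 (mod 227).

177

Baby-step giant-step with m = ceil(sqrt(226)) = 16.
Baby table (178^j mod 227 for j=0..15):
  0:1  1:178  2:131  3:164  4:136  5:146  6:110  7:58
  8:109  9:107  10:205  11:170  12:69  13:24  14:186  15:193
Giant step factor: 178^(-16) ≡ 171 (mod 227).
Scan 179·171^i mod 227 for i = 0, 1, …:
  i=0: 179   i=1: 191   i=2: 200   i=3: 150
  i=4: 226   i=5: 56   i=6: 42   i=7: 145
  i=8: 52   i=9: 39   i=10: 86   i=11: 178
Match at i=11, j=1: x = 11·16 + 1 = 177.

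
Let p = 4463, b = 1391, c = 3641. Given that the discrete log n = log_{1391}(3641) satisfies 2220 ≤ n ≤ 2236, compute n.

Compute 1391^2220 mod 4463 = 2639, then multiply by 1391 repeatedly:
  1391^2220=2639  1391^2221=2263  1391^2222=1418  1391^2223=4255  1391^2224=767
  1391^2225=240  1391^2226=3578  1391^2227=753  1391^2228=3081  1391^2229=1191
  1391^2230=908  1391^2231=4462  1391^2232=3072  1391^2233=2061  1391^2234=1605
  1391^2235=1055  1391^2236=3641
Found 3641 at exponent 2236.

2236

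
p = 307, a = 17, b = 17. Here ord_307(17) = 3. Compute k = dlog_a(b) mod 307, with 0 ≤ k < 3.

1

Successive powers of 17 modulo 307:
  17^0=1  17^1=17
So 17^1 ≡ 17 (mod 307), giving k = 1.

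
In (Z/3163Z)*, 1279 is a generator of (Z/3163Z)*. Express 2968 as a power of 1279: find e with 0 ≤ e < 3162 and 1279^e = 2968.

Baby-step giant-step with m = ceil(sqrt(3162)) = 57.
Baby table (1279^j mod 3163 for j=0..56):
  0:1  1:1279  2:570  3:1540  4:2274  5:1649  6:2513  7:519
  8:2734  9:1671  10:2184  11:407  12:1821  13:1091  14:506  15:1922
  16:587  17:1142  18:2475  19:2525  20:52  21:85  22:1173  23:1005
  24:1217  25:347  26:993  27:1684  28:2996  29:1491  30:2863  31:2186
  32:2965  33:2961  34:1008  35:1891  36:2057  37:2450  38:2180  39:1617
  40:2704  41:1257  42:899  43:1652  44:24  45:2229  46:1028  47:2167
  48:805  49:1620  50:215  51:2967  52:2356  53:2148  54:1808  55:279
  56:2585
Giant step factor: 1279^(-57) ≡ 1772 (mod 3163).
Scan 2968·1772^i mod 3163 for i = 0, 1, …:
  i=0: 2968   i=1: 2390   i=2: 2986   i=3: 2656
  i=4: 3051   i=5: 805
Match at i=5, j=48: e = 5·57 + 48 = 333.

333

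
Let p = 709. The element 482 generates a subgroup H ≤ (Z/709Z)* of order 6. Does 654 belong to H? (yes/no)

no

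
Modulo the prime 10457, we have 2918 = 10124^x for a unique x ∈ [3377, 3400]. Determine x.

3390

Compute 10124^3377 mod 10457 = 6305, then multiply by 10124 repeatedly:
  10124^3377=6305  10124^3378=2292  10124^3379=125  10124^3380=203  10124^3381=5600
  10124^3382=7003  10124^3383=10369  10124^3384=8390  10124^3385=8606  10124^3386=9877
  10124^3387=4914  10124^3388=5387  10124^3389=4733  10124^3390=2918
Found 2918 at exponent 3390.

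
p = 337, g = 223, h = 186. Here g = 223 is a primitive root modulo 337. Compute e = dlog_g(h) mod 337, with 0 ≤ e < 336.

Baby-step giant-step with m = ceil(sqrt(336)) = 19.
Baby table (223^j mod 337 for j=0..18):
  0:1  1:223  2:190  3:245  4:41  5:44  6:39  7:272
  8:333  9:119  10:251  11:31  12:173  13:161  14:181  15:260
  16:16  17:198  18:7
Giant step factor: 223^(-19) ≡ 231 (mod 337).
Scan 186·231^i mod 337 for i = 0, 1, …:
  i=0: 186   i=1: 167   i=2: 159   i=3: 333
Match at i=3, j=8: e = 3·19 + 8 = 65.

65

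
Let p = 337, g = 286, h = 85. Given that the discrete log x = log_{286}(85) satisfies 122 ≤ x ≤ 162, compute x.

126

Compute 286^122 mod 337 = 222, then multiply by 286 repeatedly:
  286^122=222  286^123=136  286^124=141  286^125=223  286^126=85
Found 85 at exponent 126.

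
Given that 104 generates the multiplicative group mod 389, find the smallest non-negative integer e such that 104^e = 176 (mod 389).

260

Baby-step giant-step with m = ceil(sqrt(388)) = 20.
Baby table (104^j mod 389 for j=0..19):
  0:1  1:104  2:313  3:265  4:330  5:88  6:205  7:314
  8:369  9:254  10:353  11:146  12:13  13:185  14:179  15:333
  16:11  17:366  18:331  19:192
Giant step factor: 104^(-20) ≡ 193 (mod 389).
Scan 176·193^i mod 389 for i = 0, 1, …:
  i=0: 176   i=1: 125   i=2: 7   i=3: 184
  i=4: 113   i=5: 25   i=6: 157   i=7: 348
  i=8: 256   i=9: 5   i=10: 187   i=11: 303
  i=12: 129   i=13: 1
Match at i=13, j=0: e = 13·20 + 0 = 260.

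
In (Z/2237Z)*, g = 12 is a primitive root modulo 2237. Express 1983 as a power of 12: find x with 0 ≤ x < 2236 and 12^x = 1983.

600

Baby-step giant-step with m = ceil(sqrt(2236)) = 48.
Baby table (12^j mod 2237 for j=0..47):
  0:1  1:12  2:144  3:1728  4:603  5:525  6:1826  7:1779
  8:1215  9:1158  10:474  11:1214  12:1146  13:330  14:1723  15:543
  16:2042  17:2134  18:1001  19:827  20:976  21:527  22:1850  23:2067
  24:197  25:127  26:1524  27:392  28:230  29:523  30:1802  31:1491
  32:2233  33:2189  34:1661  35:2036  36:2062  37:137  38:1644  39:1832
  40:1851  41:2079  42:341  43:1855  44:2127  45:917  46:2056  47:65
Giant step factor: 12^(-48) ≡ 2085 (mod 2237).
Scan 1983·2085^i mod 2237 for i = 0, 1, …:
  i=0: 1983   i=1: 579   i=2: 1472   i=3: 2193
  i=4: 2214   i=5: 1259   i=6: 1014   i=7: 225
  i=8: 1592   i=9: 1849   i=10: 814   i=11: 1544
  i=12: 197
Match at i=12, j=24: x = 12·48 + 24 = 600.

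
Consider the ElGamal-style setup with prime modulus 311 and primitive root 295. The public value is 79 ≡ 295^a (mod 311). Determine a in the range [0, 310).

Baby-step giant-step with m = ceil(sqrt(310)) = 18.
Baby table (295^j mod 311 for j=0..17):
  0:1  1:295  2:256  3:258  4:226  5:116  6:10  7:151
  8:72  9:92  10:83  11:227  12:100  13:266  14:98  15:298
  16:208  17:93
Giant step factor: 295^(-18) ≡ 65 (mod 311).
Scan 79·65^i mod 311 for i = 0, 1, …:
  i=0: 79   i=1: 159   i=2: 72
Match at i=2, j=8: a = 2·18 + 8 = 44.

44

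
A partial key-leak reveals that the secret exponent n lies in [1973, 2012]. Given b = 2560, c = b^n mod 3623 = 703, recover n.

Compute 2560^1973 mod 3623 = 1832, then multiply by 2560 repeatedly:
  2560^1973=1832  2560^1974=1758  2560^1975=714  2560^1976=1848  2560^1977=2865
  2560^1978=1448  2560^1979=551  2560^1980=1213  2560^1981=369  2560^1982=2660
  2560^1983=1983  2560^1984=657  2560^1985=848  2560^1986=703
Found 703 at exponent 1986.

1986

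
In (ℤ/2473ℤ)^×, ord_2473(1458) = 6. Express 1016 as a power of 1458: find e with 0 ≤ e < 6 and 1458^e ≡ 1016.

Successive powers of 1458 modulo 2473:
  1458^0=1  1458^1=1458  1458^2=1457  1458^3=2472  1458^4=1015  1458^5=1016
So 1458^5 ≡ 1016 (mod 2473), giving e = 5.

5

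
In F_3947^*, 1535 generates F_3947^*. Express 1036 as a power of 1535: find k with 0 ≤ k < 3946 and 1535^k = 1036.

2432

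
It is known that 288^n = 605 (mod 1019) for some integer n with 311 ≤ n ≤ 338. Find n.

332

Compute 288^311 mod 1019 = 949, then multiply by 288 repeatedly:
  288^311=949  288^312=220  288^313=182  288^314=447  288^315=342
  288^316=672  288^317=945  288^318=87  288^319=600  288^320=589
  288^321=478  288^322=99  288^323=999  288^324=354  288^325=52
  288^326=710  288^327=680  288^328=192  288^329=270  288^330=316
  288^331=317  288^332=605
Found 605 at exponent 332.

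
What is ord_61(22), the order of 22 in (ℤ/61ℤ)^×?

15

The order of 22 must divide p − 1 = 60 = 2^2 · 3 · 5.
Divisors: 1, 2, 3, 4, 5, 6, 10, 12, 15, 20, 30, 60.
Check each in increasing order: 22^1 ≡ 22;  22^2 ≡ 57;  22^3 ≡ 34;  22^4 ≡ 16;  22^5 ≡ 47;  22^6 ≡ 58;  22^10 ≡ 13;  22^12 ≡ 9;  22^15 ≡ 1.
Smallest exponent giving 1 is 15.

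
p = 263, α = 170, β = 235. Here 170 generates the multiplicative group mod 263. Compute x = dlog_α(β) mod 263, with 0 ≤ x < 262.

Baby-step giant-step with m = ceil(sqrt(262)) = 17.
Baby table (170^j mod 263 for j=0..16):
  0:1  1:170  2:233  3:160  4:111  5:197  6:89  7:139
  8:223  9:38  10:148  11:175  12:31  13:10  14:122  15:226
  16:22
Giant step factor: 170^(-17) ≡ 195 (mod 263).
Scan 235·195^i mod 263 for i = 0, 1, …:
  i=0: 235   i=1: 63   i=2: 187   i=3: 171
  i=4: 207   i=5: 126   i=6: 111
Match at i=6, j=4: x = 6·17 + 4 = 106.

106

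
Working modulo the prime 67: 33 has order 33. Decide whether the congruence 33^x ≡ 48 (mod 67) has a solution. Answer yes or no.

no

48 ∈ ⟨33⟩ iff 48^33 ≡ 1 (mod 67), since |⟨33⟩| = 33.
48^33 mod 67 = 66.
Since 66 ≠ 1, 48 does not lie in the subgroup.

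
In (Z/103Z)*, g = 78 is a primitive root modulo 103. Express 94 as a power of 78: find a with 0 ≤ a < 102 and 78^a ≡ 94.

Baby-step giant-step with m = ceil(sqrt(102)) = 11.
Baby table (78^j mod 103 for j=0..10):
  0:1  1:78  2:7  3:31  4:49  5:11  6:34  7:77
  8:32  9:24  10:18
Giant step factor: 78^(-11) ≡ 84 (mod 103).
Scan 94·84^i mod 103 for i = 0, 1, …:
  i=0: 94   i=1: 68   i=2: 47   i=3: 34
Match at i=3, j=6: a = 3·11 + 6 = 39.

39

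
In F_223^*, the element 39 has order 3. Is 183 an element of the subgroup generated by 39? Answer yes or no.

yes

⟨39⟩ has order 3; its elements mod 223 are {1, 39, 183}.
183 is in this set.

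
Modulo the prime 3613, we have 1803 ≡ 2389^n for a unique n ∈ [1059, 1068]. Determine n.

Compute 2389^1059 mod 3613 = 1803, then multiply by 2389 repeatedly:
  2389^1059=1803
Found 1803 at exponent 1059.

1059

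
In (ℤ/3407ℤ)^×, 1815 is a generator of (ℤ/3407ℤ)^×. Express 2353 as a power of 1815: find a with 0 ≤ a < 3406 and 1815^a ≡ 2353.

Baby-step giant-step with m = ceil(sqrt(3406)) = 59.
Baby table (1815^j mod 3407 for j=0..58):
  0:1  1:1815  2:3063  3:2528  4:2498  5:2560  6:2659  7:1773
  8:1787  9:3348  10:1939  11:3261  12:756  13:2526  14:2275  15:3248
  16:1010  17:184  18:74  19:1437  20:1800  21:3094  22:874  23:2055
  24:2567  25:1736  26:2772  27:2448  28:392  29:2824  30:1432  31:2946
  32:1407  33:1862  34:3193  35:3395  36:2069  37:721  38:327  39:687
  40:3350  41:2162  42:2573  43:2405  44:708  45:581  46:1752  47:1149
  48:351  49:3363  50:1908  51:1508  52:1199  53:2519  54:3198  55:2249
  56:349  57:3140  58:2596
Giant step factor: 1815^(-59) ≡ 2223 (mod 3407).
Scan 2353·2223^i mod 3407 for i = 0, 1, …:
  i=0: 2353   i=1: 974   i=2: 1757   i=3: 1389
  i=4: 1005   i=5: 2530   i=6: 2640   i=7: 1866
  i=8: 1799   i=9: 2766     …   i=45: 268
  i=46: 2946
Match at i=46, j=31: a = 46·59 + 31 = 2745.

2745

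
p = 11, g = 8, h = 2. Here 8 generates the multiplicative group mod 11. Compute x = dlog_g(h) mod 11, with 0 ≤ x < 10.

7

Successive powers of 8 modulo 11:
  8^0=1  8^1=8  8^2=9  8^3=6  8^4=4  8^5=10
  8^6=3  8^7=2
So 8^7 ≡ 2 (mod 11), giving x = 7.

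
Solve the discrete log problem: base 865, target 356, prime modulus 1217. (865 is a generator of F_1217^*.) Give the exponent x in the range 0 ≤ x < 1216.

7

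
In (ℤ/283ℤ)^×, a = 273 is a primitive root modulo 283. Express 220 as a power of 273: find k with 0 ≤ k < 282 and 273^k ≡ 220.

Baby-step giant-step with m = ceil(sqrt(282)) = 17.
Baby table (273^j mod 283 for j=0..16):
  0:1  1:273  2:100  3:132  4:95  5:182  6:161  7:88
  8:252  9:27  10:13  11:153  12:168  13:18  14:103  15:102
  16:112
Giant step factor: 273^(-17) ≡ 118 (mod 283).
Scan 220·118^i mod 283 for i = 0, 1, …:
  i=0: 220   i=1: 207   i=2: 88
Match at i=2, j=7: k = 2·17 + 7 = 41.

41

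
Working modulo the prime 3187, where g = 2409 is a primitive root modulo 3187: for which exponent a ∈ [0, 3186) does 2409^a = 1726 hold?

Baby-step giant-step with m = ceil(sqrt(3186)) = 57.
Baby table (2409^j mod 3187 for j=0..56):
  0:1  1:2409  2:2941  3:168  4:3150  5:103  6:2728  7:158
  8:1369  9:2563  10:1048  11:528  12:339  13:779  14:2655  15:2773
  16:205  17:3047  18:562  19:2570  20:1976  21:1993  22:1515  23:520
  24:189  25:2747  26:1311  27:3069  28:2568  29:345  30:2485  31:1179
  32:594  33:3170  34:478  35:995  36:331  37:629  38:1436  39:1429
  40:501  41:2223  42:1047  43:1306  44:585  45:611  46:2692  47:2670
  48:664  49:2889  50:2380  51:7  52:928  53:1465  54:1176  55:2928
  56:721
Giant step factor: 2409^(-57) ≡ 858 (mod 3187).
Scan 1726·858^i mod 3187 for i = 0, 1, …:
  i=0: 1726   i=1: 2140   i=2: 408   i=3: 2681
  i=4: 2471   i=5: 763   i=6: 1319   i=7: 317
  i=8: 1091   i=9: 2287     …   i=28: 1090
  i=29: 1429
Match at i=29, j=39: a = 29·57 + 39 = 1692.

1692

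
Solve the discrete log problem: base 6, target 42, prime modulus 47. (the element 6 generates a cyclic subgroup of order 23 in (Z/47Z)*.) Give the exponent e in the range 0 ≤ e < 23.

20

Successive powers of 6 modulo 47:
  6^0=1  6^1=6  6^2=36  6^3=28  6^4=27  6^5=21
  6^6=32  6^7=4  6^8=24  6^9=3  6^10=18  6^11=14
  6^12=37  6^13=34  6^14=16  6^15=2  6^16=12  6^17=25
  6^18=9  6^19=7  6^20=42
So 6^20 ≡ 42 (mod 47), giving e = 20.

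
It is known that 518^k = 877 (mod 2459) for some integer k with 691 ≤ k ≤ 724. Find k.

696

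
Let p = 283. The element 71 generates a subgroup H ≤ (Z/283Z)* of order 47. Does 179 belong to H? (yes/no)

no

179 ∈ ⟨71⟩ iff 179^47 ≡ 1 (mod 283), since |⟨71⟩| = 47.
179^47 mod 283 = 238.
Since 238 ≠ 1, 179 does not lie in the subgroup.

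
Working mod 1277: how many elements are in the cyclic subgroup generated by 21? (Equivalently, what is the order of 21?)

58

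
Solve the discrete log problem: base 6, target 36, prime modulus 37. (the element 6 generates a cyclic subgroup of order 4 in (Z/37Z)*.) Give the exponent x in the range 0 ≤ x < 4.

Successive powers of 6 modulo 37:
  6^0=1  6^1=6  6^2=36
So 6^2 ≡ 36 (mod 37), giving x = 2.

2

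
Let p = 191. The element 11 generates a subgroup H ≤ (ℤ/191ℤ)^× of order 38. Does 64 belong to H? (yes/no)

64 ∈ ⟨11⟩ iff 64^38 ≡ 1 (mod 191), since |⟨11⟩| = 38.
64^38 mod 191 = 49.
Since 49 ≠ 1, 64 does not lie in the subgroup.

no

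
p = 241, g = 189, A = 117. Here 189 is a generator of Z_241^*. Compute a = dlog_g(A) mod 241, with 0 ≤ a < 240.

Baby-step giant-step with m = ceil(sqrt(240)) = 16.
Baby table (189^j mod 241 for j=0..15):
  0:1  1:189  2:53  3:136  4:158  5:219  6:180  7:39
  8:141  9:139  10:2  11:137  12:106  13:31  14:75  15:197
Giant step factor: 189^(-16) ≡ 160 (mod 241).
Scan 117·160^i mod 241 for i = 0, 1, …:
  i=0: 117   i=1: 163   i=2: 52   i=3: 126
  i=4: 157   i=5: 56   i=6: 43   i=7: 132
  i=8: 153   i=9: 139
Match at i=9, j=9: a = 9·16 + 9 = 153.

153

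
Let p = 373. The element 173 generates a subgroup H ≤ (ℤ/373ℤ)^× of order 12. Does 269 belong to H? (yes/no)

⟨173⟩ has order 12; its elements mod 373 are {1, 69, 88, 89, 104, 173, 200, 269, 284, 285, 304, 372}.
269 is in this set.

yes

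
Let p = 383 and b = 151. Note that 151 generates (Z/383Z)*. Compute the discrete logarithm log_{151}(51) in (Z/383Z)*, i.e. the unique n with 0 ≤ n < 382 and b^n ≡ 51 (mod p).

226

Baby-step giant-step with m = ceil(sqrt(382)) = 20.
Baby table (151^j mod 383 for j=0..19):
  0:1  1:151  2:204  3:164  4:252  5:135  6:86  7:347
  8:309  9:316  10:224  11:120  12:119  13:351  14:147  15:366
  16:114  17:362  18:276  19:312
Giant step factor: 151^(-20) ≡ 128 (mod 383).
Scan 51·128^i mod 383 for i = 0, 1, …:
  i=0: 51   i=1: 17   i=2: 261   i=3: 87
  i=4: 29   i=5: 265   i=6: 216   i=7: 72
  i=8: 24   i=9: 8   i=10: 258   i=11: 86
Match at i=11, j=6: n = 11·20 + 6 = 226.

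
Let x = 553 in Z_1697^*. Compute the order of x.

1696

The order of 553 must divide p − 1 = 1696 = 2^5 · 53.
Divisors: 1, 2, 4, 8, 16, 32, 53, 106, 212, 424, 848, 1696.
Check each in increasing order: 553^1 ≡ 553;  553^2 ≡ 349;  553^4 ≡ 1314;  553^8 ≡ 747;  553^16 ≡ 1393;  553^32 ≡ 778;  553^53 ≡ 283;  553^106 ≡ 330;  553^212 ≡ 292;  553^424 ≡ 414;  553^848 ≡ 1696;  553^1696 ≡ 1.
Smallest exponent giving 1 is 1696.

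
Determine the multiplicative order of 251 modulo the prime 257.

256

The order of 251 must divide p − 1 = 256 = 2^8.
Divisors: 1, 2, 4, 8, 16, 32, 64, 128, 256.
Check each in increasing order: 251^1 ≡ 251;  251^2 ≡ 36;  251^4 ≡ 11;  251^8 ≡ 121;  251^16 ≡ 249;  251^32 ≡ 64;  251^64 ≡ 241;  251^128 ≡ 256;  251^256 ≡ 1.
Smallest exponent giving 1 is 256.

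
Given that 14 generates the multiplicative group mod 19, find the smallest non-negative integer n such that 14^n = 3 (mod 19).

Successive powers of 14 modulo 19:
  14^0=1  14^1=14  14^2=6  14^3=8  14^4=17  14^5=10
  14^6=7  14^7=3
So 14^7 ≡ 3 (mod 19), giving n = 7.

7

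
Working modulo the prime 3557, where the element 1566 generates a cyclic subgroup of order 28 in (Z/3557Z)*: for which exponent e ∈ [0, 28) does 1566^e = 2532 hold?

6

Successive powers of 1566 modulo 3557:
  1566^0=1  1566^1=1566  1566^2=1583  1566^3=3306  1566^4=1761  1566^5=1051
  1566^6=2532
So 1566^6 ≡ 2532 (mod 3557), giving e = 6.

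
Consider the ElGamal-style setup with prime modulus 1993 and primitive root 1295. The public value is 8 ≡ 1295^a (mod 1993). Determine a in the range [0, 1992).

Baby-step giant-step with m = ceil(sqrt(1992)) = 45.
Baby table (1295^j mod 1993 for j=0..44):
  0:1  1:1295  2:912  3:1184  4:663  5:1595  6:777  7:1743
  8:1109  9:1195  10:957  11:1662  12:1843  13:1064  14:717  15:1770
  16:200  17:1903  18:1037  19:1626  20:1062  21:120  22:1939  23:1818
  24:577  25:1833  26:72  27:1562  28:1888  29:1542  30:1897  31:1239
  32:140  33:1930  34:128  35:341  36:1142  37:84  38:1158  39:874
  40:1799  41:1881  42:449  43:1492  44:923
Giant step factor: 1295^(-45) ≡ 1517 (mod 1993).
Scan 8·1517^i mod 1993 for i = 0, 1, …:
  i=0: 8   i=1: 178   i=2: 971   i=3: 180
  i=4: 19   i=5: 921   i=6: 64   i=7: 1424
  i=8: 1789   i=9: 1440     …   i=37: 1516
  i=38: 1843
Match at i=38, j=12: a = 38·45 + 12 = 1722.

1722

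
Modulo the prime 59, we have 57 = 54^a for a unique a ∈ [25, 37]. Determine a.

34

Compute 54^25 mod 59 = 32, then multiply by 54 repeatedly:
  54^25=32  54^26=17  54^27=33  54^28=12  54^29=58
  54^30=5  54^31=34  54^32=7  54^33=24  54^34=57
Found 57 at exponent 34.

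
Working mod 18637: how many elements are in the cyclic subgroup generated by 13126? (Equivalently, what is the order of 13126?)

1553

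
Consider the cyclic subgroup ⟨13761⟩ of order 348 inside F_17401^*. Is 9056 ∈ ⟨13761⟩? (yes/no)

yes

9056 ∈ ⟨13761⟩ iff 9056^348 ≡ 1 (mod 17401), since |⟨13761⟩| = 348.
9056^348 mod 17401 = 1.
Since 1 = 1, 9056 lies in the subgroup.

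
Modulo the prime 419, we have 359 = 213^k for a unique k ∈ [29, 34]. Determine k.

33

Compute 213^29 mod 419 = 383, then multiply by 213 repeatedly:
  213^29=383  213^30=293  213^31=397  213^32=342  213^33=359
Found 359 at exponent 33.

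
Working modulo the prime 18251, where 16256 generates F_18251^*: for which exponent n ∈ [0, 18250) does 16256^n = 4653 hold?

17974

Baby-step giant-step with m = ceil(sqrt(18250)) = 136.
Baby table (16256^j mod 18251 for j=0..135):
  0:1  1:16256  2:1307  3:2428  4:10906  5:15973  6:111  7:15818
  8:17320  9:13994  10:6000  11:2656  12:12321  13:3702  14:6165  15:1999
  16:8964  17:2800  18:17057  19:9400  20:9028  21:2877  22:9450  23:533
  24:13474  25:3093  26:16554  27:9080  28:8643  29:4410  30:17283  31:14805
  32:12394  33:4075  34:10321  35:14984  36:2058  37:765  38:6909  39:14301
  40:14069  41:2383  42:9426  43:11911  44:357  45:17825  46:10324  47:8999
  48:5979  49:8049  50:3125  51:7467  52:14402  53:13335  54:6633  55:17391
  56:106  57:7542  58:10785  59:1854  60:6223  61:14046  62:11766  63:15867
  64:10820  65:5033  66:15466  67:7771  68:10205  69:9141  70:14705  71:11133
  72:1132  73:4784  74:1193  75:10846  76:7916  77:12946  78:16146  79:1745
  80:4666  81:17591  82:2628  83:13428  84:3608  85:11185  86:6898  87:17995
  88:17943  89:12177  90:17217  91:467  92:17387  93:8086  94:2314  95:1073
  96:12983  97:15335  98:13602  99:3247  100:1340  101:9597  102:17535  103:4842
  104:13240  105:13648  106:2732  107:6709  108:11779  109:8183  110:9560  111:95
  112:11236  113:14659  114:11648  115:14014  116:2602  117:10545  118:6128  119:2810
  120:15358  121:4219  122:15057  123:2431  124:4921  125:1643  126:7395  127:12034
  128:10486  129:14327  130:16952  131:18114  132:17801  133:3451  134:14133  135:2460
Giant step factor: 16256^(-136) ≡ 3291 (mod 18251).
Scan 4653·3291^i mod 18251 for i = 0, 1, …:
  i=0: 4653   i=1: 434   i=2: 4716   i=3: 7006
  i=4: 5733   i=5: 14020   i=6: 1292   i=7: 17740
  i=8: 15642   i=9: 10002     …   i=131: 15359
  i=132: 9450
Match at i=132, j=22: n = 132·136 + 22 = 17974.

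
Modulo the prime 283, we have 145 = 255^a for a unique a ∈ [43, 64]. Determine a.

Compute 255^43 mod 283 = 210, then multiply by 255 repeatedly:
  255^43=210  255^44=63  255^45=217  255^46=150  255^47=45
  255^48=155  255^49=188  255^50=113  255^51=232  255^52=13
  255^53=202  255^54=4  255^55=171  255^56=23  255^57=205
  255^58=203  255^59=259  255^60=106  255^61=145
Found 145 at exponent 61.

61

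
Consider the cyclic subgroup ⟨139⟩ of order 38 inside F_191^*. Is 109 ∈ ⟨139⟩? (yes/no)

no

109 ∈ ⟨139⟩ iff 109^38 ≡ 1 (mod 191), since |⟨139⟩| = 38.
109^38 mod 191 = 49.
Since 49 ≠ 1, 109 does not lie in the subgroup.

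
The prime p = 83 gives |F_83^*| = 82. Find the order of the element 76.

The order of 76 must divide p − 1 = 82 = 2 · 41.
Divisors: 1, 2, 41, 82.
Check each in increasing order: 76^1 ≡ 76;  76^2 ≡ 49;  76^41 ≡ 82;  76^82 ≡ 1.
Smallest exponent giving 1 is 82.

82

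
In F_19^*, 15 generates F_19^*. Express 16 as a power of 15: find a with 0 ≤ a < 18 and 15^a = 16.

2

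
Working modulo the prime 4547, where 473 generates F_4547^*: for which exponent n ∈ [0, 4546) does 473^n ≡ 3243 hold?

2481

Baby-step giant-step with m = ceil(sqrt(4546)) = 68.
Baby table (473^j mod 4547 for j=0..67):
  0:1  1:473  2:926  3:1486  4:2640  5:2842  6:2901  7:3526
  8:3596  9:330  10:1492  11:931  12:3851  13:2723  14:1178  15:2460
  16:4095  17:4460  18:4319  19:1284  20:2581  21:2217  22:2831  23:2245
  24:2434  25:891  26:3119  27:2059  28:849  29:1441  30:4090  31:2095
  32:4236  33:2948  34:3022  35:1648  36:1967  37:2803  38:2642  39:3788
  40:206  41:1951  42:4329  43:1467  44:2747  45:3436  46:1949  47:3383
  48:4162  49:4322  50:2703  51:812  52:2128  53:1657  54:1677  55:2043
  56:2375  57:266  58:3049  59:778  60:4234  61:2002  62:1170  63:3223
  64:1234  65:1666  66:1387  67:1283
Giant step factor: 473^(-68) ≡ 261 (mod 4547).
Scan 3243·261^i mod 4547 for i = 0, 1, …:
  i=0: 3243   i=1: 681   i=2: 408   i=3: 1907
  i=4: 2104   i=5: 3504   i=6: 597   i=7: 1219
  i=8: 4416   i=9: 2185     …   i=35: 3182
  i=36: 2948
Match at i=36, j=33: n = 36·68 + 33 = 2481.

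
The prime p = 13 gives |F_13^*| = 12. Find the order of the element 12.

2

The order of 12 must divide p − 1 = 12 = 2^2 · 3.
Divisors: 1, 2, 3, 4, 6, 12.
Check each in increasing order: 12^1 ≡ 12;  12^2 ≡ 1.
Smallest exponent giving 1 is 2.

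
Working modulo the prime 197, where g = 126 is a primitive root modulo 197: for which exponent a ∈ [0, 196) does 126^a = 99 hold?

67

Baby-step giant-step with m = ceil(sqrt(196)) = 14.
Baby table (126^j mod 197 for j=0..13):
  0:1  1:126  2:116  3:38  4:60  5:74  6:65  7:113
  8:54  9:106  10:157  11:82  12:88  13:56
Giant step factor: 126^(-14) ≡ 93 (mod 197).
Scan 99·93^i mod 197 for i = 0, 1, …:
  i=0: 99   i=1: 145   i=2: 89   i=3: 3
  i=4: 82
Match at i=4, j=11: a = 4·14 + 11 = 67.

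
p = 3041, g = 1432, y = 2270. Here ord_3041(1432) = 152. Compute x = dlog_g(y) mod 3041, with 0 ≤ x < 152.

Baby-step giant-step with m = ceil(sqrt(152)) = 13.
Baby table (1432^j mod 3041 for j=0..12):
  0:1  1:1432  2:990  3:574  4:898  5:2634  6:1048  7:1523
  8:539  9:2475  10:1435  11:2245  12:503
Giant step factor: 1432^(-13) ≡ 2297 (mod 3041).
Scan 2270·2297^i mod 3041 for i = 0, 1, …:
  i=0: 2270   i=1: 1916   i=2: 725   i=3: 1898
  i=4: 1953   i=5: 566   i=6: 1595   i=7: 2351
  i=8: 2472   i=9: 637   i=10: 468   i=11: 1523
Match at i=11, j=7: x = 11·13 + 7 = 150.

150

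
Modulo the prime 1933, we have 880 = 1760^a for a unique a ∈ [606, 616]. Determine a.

616

Compute 1760^606 mod 1933 = 198, then multiply by 1760 repeatedly:
  1760^606=198  1760^607=540  1760^608=1297  1760^609=1780  1760^610=1340
  1760^611=140  1760^612=909  1760^613=1249  1760^614=419  1760^615=967
  1760^616=880
Found 880 at exponent 616.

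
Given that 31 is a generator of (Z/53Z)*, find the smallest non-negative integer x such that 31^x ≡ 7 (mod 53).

2

Baby-step giant-step with m = ceil(sqrt(52)) = 8.
Baby table (31^j mod 53 for j=0..7):
  0:1  1:31  2:7  3:5  4:49  5:35  6:25  7:33
Giant step factor: 31^(-8) ≡ 10 (mod 53).
Scan 7·10^i mod 53 for i = 0, 1, …:
  i=0: 7
Match at i=0, j=2: x = 0·8 + 2 = 2.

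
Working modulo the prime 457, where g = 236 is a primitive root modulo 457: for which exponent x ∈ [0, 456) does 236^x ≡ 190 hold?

191

Baby-step giant-step with m = ceil(sqrt(456)) = 22.
Baby table (236^j mod 457 for j=0..21):
  0:1  1:236  2:399  3:22  4:165  5:95  6:27  7:431
  8:262  9:137  10:342  11:280  12:272  13:212  14:219  15:43
  16:94  17:248  18:32  19:240  20:429  21:247
Giant step factor: 236^(-22) ≡ 56 (mod 457).
Scan 190·56^i mod 457 for i = 0, 1, …:
  i=0: 190   i=1: 129   i=2: 369   i=3: 99
  i=4: 60   i=5: 161   i=6: 333   i=7: 368
  i=8: 43
Match at i=8, j=15: x = 8·22 + 15 = 191.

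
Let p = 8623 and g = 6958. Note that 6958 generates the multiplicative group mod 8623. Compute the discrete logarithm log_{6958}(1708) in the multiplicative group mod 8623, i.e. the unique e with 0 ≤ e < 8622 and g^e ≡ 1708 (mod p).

Baby-step giant-step with m = ceil(sqrt(8622)) = 93.
Baby table (6958^j mod 8623 for j=0..92):
  0:1  1:6958  2:4242  3:7930  4:6986  5:737  6:5984  7:4828
  8:6639  9:751  10:8543  11:3855  12:5560  13:3702  14:1615  15:1401
  16:4168  17:1795  18:3506  19:281  20:6400  21:2028  22:3596  23:5645
  24:145  25:19  26:2857  27:2991  28:4079  29:3389  30:5380  31:1597
  32:5502  33:5419  34:5646  35:7103  36:4261  37:2164  38:1354  39:4816
  40:750  41:1585  42:8236  43:6253  44:5339  45:878  46:4040  47:7963
  48:3779  49:2755  50:361  51:2545  52:5091  53:8517  54:4030  55:7367
  56:4474  57:1062  58:8108  59:3798  60:5612  61:3352  62:6624  63:8480
  64:5274  65:5627  66:4246  67:1270  68:6708  69:6588  70:8059  71:7776
  72:4706  73:2817  74:607  75:6859  76:5240  77:1876  78:6609  79:7586
  80:2005  81:7399  82:2932  83:7461  84:3178  85:3152  86:3327  87:5134
  88:5906  89:5353  90:3437  91:3067  92:6884
Giant step factor: 6958^(-93) ≡ 7179 (mod 8623).
Scan 1708·7179^i mod 8623 for i = 0, 1, …:
  i=0: 1708   i=1: 8449   i=2: 1189   i=3: 7684
  i=4: 2105   i=5: 4299   i=6: 804   i=7: 3129
  i=8: 176   i=9: 4546     …   i=34: 135
  i=35: 3389
Match at i=35, j=29: e = 35·93 + 29 = 3284.

3284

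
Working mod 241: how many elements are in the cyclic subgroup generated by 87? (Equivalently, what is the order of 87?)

The order of 87 must divide p − 1 = 240 = 2^4 · 3 · 5.
Divisors: 1, 2, 3, 4, 5, 6, 8, 10, 12, 15, 16, 20, 24, 30, 40, 48, 60, 80, 120, 240.
Check each in increasing order: 87^1 ≡ 87;  87^2 ≡ 98;  87^3 ≡ 91;  87^4 ≡ 205;  87^5 ≡ 1.
Smallest exponent giving 1 is 5.

5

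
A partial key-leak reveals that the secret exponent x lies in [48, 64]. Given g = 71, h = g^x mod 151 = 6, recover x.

53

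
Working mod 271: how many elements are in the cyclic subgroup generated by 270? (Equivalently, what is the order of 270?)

2

The order of 270 must divide p − 1 = 270 = 2 · 3^3 · 5.
Divisors: 1, 2, 3, 5, 6, 9, 10, 15, 18, 27, 30, 45, 54, 90, 135, 270.
Check each in increasing order: 270^1 ≡ 270;  270^2 ≡ 1.
Smallest exponent giving 1 is 2.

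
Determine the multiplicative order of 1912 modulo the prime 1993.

498

The order of 1912 must divide p − 1 = 1992 = 2^3 · 3 · 83.
Divisors: 1, 2, 3, 4, 6, 8, 12, 24, 83, 166, 249, 332, 498, 664, 996, 1992.
Check each in increasing order: 1912^1 ≡ 1912;  1912^2 ≡ 582;  1912^3 ≡ 690;  1912^4 ≡ 1907;  1912^6 ≡ 1766;  1912^8 ≡ 1417;  1912^12 ≡ 1704;  1912^24 ≡ 1808;  1912^83 ≡ 313;  1912^166 ≡ 312;  1912^249 ≡ 1992;  1912^332 ≡ 1680;  1912^498 ≡ 1.
Smallest exponent giving 1 is 498.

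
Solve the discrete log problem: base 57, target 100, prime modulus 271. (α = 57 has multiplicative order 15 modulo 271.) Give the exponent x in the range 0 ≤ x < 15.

3

Successive powers of 57 modulo 271:
  57^0=1  57^1=57  57^2=268  57^3=100
So 57^3 ≡ 100 (mod 271), giving x = 3.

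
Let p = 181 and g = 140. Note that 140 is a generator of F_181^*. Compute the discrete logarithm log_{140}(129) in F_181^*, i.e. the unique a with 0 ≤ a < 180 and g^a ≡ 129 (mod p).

92

Baby-step giant-step with m = ceil(sqrt(180)) = 14.
Baby table (140^j mod 181 for j=0..13):
  0:1  1:140  2:52  3:40  4:170  5:89  6:152  7:103
  8:121  9:107  10:138  11:134  12:117  13:90
Giant step factor: 140^(-14) ≡ 106 (mod 181).
Scan 129·106^i mod 181 for i = 0, 1, …:
  i=0: 129   i=1: 99   i=2: 177   i=3: 119
  i=4: 125   i=5: 37   i=6: 121
Match at i=6, j=8: a = 6·14 + 8 = 92.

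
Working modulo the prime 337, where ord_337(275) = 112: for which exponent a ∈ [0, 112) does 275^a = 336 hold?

56

Baby-step giant-step with m = ceil(sqrt(112)) = 11.
Baby table (275^j mod 337 for j=0..10):
  0:1  1:275  2:137  3:268  4:234  5:320  6:43  7:30
  8:162  9:66  10:289
Giant step factor: 275^(-11) ≡ 201 (mod 337).
Scan 336·201^i mod 337 for i = 0, 1, …:
  i=0: 336   i=1: 136   i=2: 39   i=3: 88
  i=4: 164   i=5: 275
Match at i=5, j=1: a = 5·11 + 1 = 56.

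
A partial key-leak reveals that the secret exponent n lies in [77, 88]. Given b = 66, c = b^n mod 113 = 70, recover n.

Compute 66^77 mod 113 = 35, then multiply by 66 repeatedly:
  66^77=35  66^78=50  66^79=23  66^80=49  66^81=70
Found 70 at exponent 81.

81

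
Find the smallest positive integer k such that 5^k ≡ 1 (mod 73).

72

The order of 5 must divide p − 1 = 72 = 2^3 · 3^2.
Divisors: 1, 2, 3, 4, 6, 8, 9, 12, 18, 24, 36, 72.
Check each in increasing order: 5^1 ≡ 5;  5^2 ≡ 25;  5^3 ≡ 52;  5^4 ≡ 41;  5^6 ≡ 3;  5^8 ≡ 2;  5^9 ≡ 10;  5^12 ≡ 9;  5^18 ≡ 27;  5^24 ≡ 8;  5^36 ≡ 72;  5^72 ≡ 1.
Smallest exponent giving 1 is 72.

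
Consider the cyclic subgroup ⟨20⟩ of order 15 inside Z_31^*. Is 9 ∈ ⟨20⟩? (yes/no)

⟨20⟩ has order 15; its elements mod 31 are {1, 2, 4, 5, 7, 8, 9, 10, 14, 16, 18, 19, 20, 25, 28}.
9 is in this set.

yes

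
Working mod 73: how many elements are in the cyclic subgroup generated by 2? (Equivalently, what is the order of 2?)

The order of 2 must divide p − 1 = 72 = 2^3 · 3^2.
Divisors: 1, 2, 3, 4, 6, 8, 9, 12, 18, 24, 36, 72.
Check each in increasing order: 2^1 ≡ 2;  2^2 ≡ 4;  2^3 ≡ 8;  2^4 ≡ 16;  2^6 ≡ 64;  2^8 ≡ 37;  2^9 ≡ 1.
Smallest exponent giving 1 is 9.

9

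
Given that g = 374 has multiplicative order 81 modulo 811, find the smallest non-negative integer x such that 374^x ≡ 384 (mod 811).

Successive powers of 374 modulo 811:
  374^0=1  374^1=374  374^2=384
So 374^2 ≡ 384 (mod 811), giving x = 2.

2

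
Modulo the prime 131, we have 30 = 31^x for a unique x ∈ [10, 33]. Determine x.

31

Compute 31^10 mod 131 = 62, then multiply by 31 repeatedly:
  31^10=62  31^11=88  31^12=108  31^13=73  31^14=36
  31^15=68  31^16=12  31^17=110  31^18=4  31^19=124
  31^20=45  31^21=85  31^22=15  31^23=72  31^24=5
  31^25=24  31^26=89  31^27=8  31^28=117  31^29=90
  31^30=39  31^31=30
Found 30 at exponent 31.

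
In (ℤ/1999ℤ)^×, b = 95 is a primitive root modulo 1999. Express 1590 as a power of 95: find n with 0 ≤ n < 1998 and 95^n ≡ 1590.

225

Baby-step giant-step with m = ceil(sqrt(1998)) = 45.
Baby table (95^j mod 1999 for j=0..44):
  0:1  1:95  2:1029  3:1803  4:1370  5:215  6:435  7:1345
  8:1838  9:697  10:248  11:1571  12:1319  13:1367  14:1929  15:1346
  16:1933  17:1726  18:52  19:942  20:1534  21:1802  22:1275  23:1185
  24:631  25:1974  26:1623  27:262  28:902  29:1732  30:622  31:1119
  32:358  33:27  34:566  35:1796  36:705  37:1008  38:1807  39:1750
  40:333  41:1650  42:828  43:699  44:438
Giant step factor: 95^(-45) ≡ 688 (mod 1999).
Scan 1590·688^i mod 1999 for i = 0, 1, …:
  i=0: 1590   i=1: 467   i=2: 1456   i=3: 229
  i=4: 1630   i=5: 1
Match at i=5, j=0: n = 5·45 + 0 = 225.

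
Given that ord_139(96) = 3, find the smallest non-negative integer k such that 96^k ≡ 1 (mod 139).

Successive powers of 96 modulo 139:
  96^0=1
So 96^0 ≡ 1 (mod 139), giving k = 0.

0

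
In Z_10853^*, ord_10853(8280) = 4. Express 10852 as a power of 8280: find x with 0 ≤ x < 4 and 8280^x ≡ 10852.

Successive powers of 8280 modulo 10853:
  8280^0=1  8280^1=8280  8280^2=10852
So 8280^2 ≡ 10852 (mod 10853), giving x = 2.

2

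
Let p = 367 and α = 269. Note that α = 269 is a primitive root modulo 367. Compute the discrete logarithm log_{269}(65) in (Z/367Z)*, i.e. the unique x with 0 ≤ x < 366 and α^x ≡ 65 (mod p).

49

Baby-step giant-step with m = ceil(sqrt(366)) = 20.
Baby table (269^j mod 367 for j=0..19):
  0:1  1:269  2:62  3:163  4:174  5:197  6:145  7:103
  8:182  9:147  10:274  11:306  12:106  13:255  14:333  15:29
  16:94  17:330  18:323  19:275
Giant step factor: 269^(-20) ≡ 30 (mod 367).
Scan 65·30^i mod 367 for i = 0, 1, …:
  i=0: 65   i=1: 115   i=2: 147
Match at i=2, j=9: x = 2·20 + 9 = 49.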